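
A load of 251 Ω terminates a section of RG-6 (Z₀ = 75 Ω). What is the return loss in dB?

RL ≈ 5.35 dB

Γ = (251 − 75)/(251 + 75) = 0.54
RL = −20·log₁₀|Γ| = −20·log₁₀(0.54)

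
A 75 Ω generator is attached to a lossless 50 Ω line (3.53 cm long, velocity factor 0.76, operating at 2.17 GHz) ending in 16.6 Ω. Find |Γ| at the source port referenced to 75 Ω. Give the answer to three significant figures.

|Γ| ≈ 0.464

λ = v/f = 0.76·c / 2.17 GHz = 0.105 m
βl = 2π·l/λ = 2π × 0.336 = 121°
tan(βl) = -1.67
Z_in = Z_0·(Z_L + jZ_0·tanβl)/(Z_0 + jZ_L·tanβl) = 48 − j56.8 Ω
Γ_s = (Z_in − Z_s)/(Z_in + Z_s) = (-27 − j56.8)/(123 − j56.8), |Γ_s| = 0.464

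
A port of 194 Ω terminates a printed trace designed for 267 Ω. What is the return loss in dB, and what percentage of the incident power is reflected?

Γ = (194 − 267)/(194 + 267) = -0.158
RL = −20·log₁₀(0.158) = 16 dB
P_refl/P_inc = |Γ|² = 0.0251

RL ≈ 16 dB; 2.51% of incident power reflected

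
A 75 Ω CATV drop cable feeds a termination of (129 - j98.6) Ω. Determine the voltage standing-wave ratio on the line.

VSWR ≈ 2.97

Γ = (Z_L − Z_0)/(Z_L + Z_0) = (54 − j98.6)/(204 − j98.6)
|Γ| = 112/227 = 0.496
VSWR = (1 + |Γ|)/(1 − |Γ|) = 1.5/0.504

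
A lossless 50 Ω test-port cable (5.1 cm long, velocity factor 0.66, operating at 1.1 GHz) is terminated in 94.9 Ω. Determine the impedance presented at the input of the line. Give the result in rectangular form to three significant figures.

λ = v/f = 0.66·c / 1.1 GHz = 0.18 m
βl = 2π·l/λ = 2π × 0.283 = 102°
tan(βl) = tan(102°) = -4.7
Z_in = Z_0·(Z_L + jZ_0·tanβl)/(Z_0 + jZ_L·tanβl)
     = 50·(94.9 − j235)/(50 − j446)

Z_in ≈ 27.2 + j7.58 Ω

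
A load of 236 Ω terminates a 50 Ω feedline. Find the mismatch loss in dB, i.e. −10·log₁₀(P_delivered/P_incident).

mismatch loss ≈ 2.39 dB

Γ = (236 − 50)/(236 + 50) = 0.65
|Γ|² = 0.423, so P_del/P_inc = 1 − |Γ|² = 0.577
ML = −10·log₁₀(1 − |Γ|²)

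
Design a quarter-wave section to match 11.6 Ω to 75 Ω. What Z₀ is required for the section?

Z_qwt = √(Z_0·R_L) = √(75 × 11.6) = √870

Z_qwt ≈ 29.5 Ω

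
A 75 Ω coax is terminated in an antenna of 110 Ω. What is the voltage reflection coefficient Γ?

Γ = (Z_L − Z_0)/(Z_L + Z_0) = (110 − 75)/(110 + 75) = 35/185

Γ = 0.189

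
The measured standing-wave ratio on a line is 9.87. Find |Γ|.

|Γ| ≈ 0.816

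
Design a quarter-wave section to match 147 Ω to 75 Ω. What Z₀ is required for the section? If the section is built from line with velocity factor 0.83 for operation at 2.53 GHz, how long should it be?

Z_qwt = √(Z_0·R_L) = √(75 × 147) = √11020
λ = 0.83·c/f = 0.0984 m, so l = λ/4 = 0.0246 m

Z_qwt ≈ 105 Ω; length ≈ 2.46 cm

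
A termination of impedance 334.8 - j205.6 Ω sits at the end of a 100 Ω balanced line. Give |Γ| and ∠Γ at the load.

Γ = (Z_L − Z_0)/(Z_L + Z_0) = (234.8 − j205.6)/(434.8 − j205.6)
|Γ| = 312/481 = 0.649

Γ ≈ 0.649 ∠ -15.9°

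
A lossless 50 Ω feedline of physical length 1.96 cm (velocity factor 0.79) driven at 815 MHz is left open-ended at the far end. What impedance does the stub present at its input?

λ = v/f = 0.79·c / 815 MHz = 0.291 m
βl = 2π·l/λ = 2π × 0.0674 = 24.3°
tan(βl) = 0.451
For an open-ended stub, Z_in = −jZ_0·cot(βl) = −jZ_0/tan(βl)

Z_in ≈ −j111 Ω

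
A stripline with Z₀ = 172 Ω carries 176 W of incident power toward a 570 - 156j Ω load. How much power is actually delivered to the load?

P_delivered ≈ 120 W

|Γ| = |(398 − j156)/(742 − j156)| = 0.564
|Γ|² = 0.318
P_refl = |Γ|²·P_inc = 55.9 W, P_del = (1 − |Γ|²)·P_inc = 120 W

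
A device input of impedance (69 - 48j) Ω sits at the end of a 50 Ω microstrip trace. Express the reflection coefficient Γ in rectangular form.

Γ = (Z_L − Z_0)/(Z_L + Z_0) = (19 − j48)/(119 − j48)

Γ ≈ 0.277 − j0.292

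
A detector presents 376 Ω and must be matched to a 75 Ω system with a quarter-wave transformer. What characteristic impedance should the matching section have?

Z_qwt = √(Z_0·R_L) = √(75 × 376) = √28200

Z_qwt ≈ 168 Ω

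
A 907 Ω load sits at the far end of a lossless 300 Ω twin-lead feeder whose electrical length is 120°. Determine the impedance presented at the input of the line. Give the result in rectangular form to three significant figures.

Z_in ≈ 128 + j149 Ω

tan(βl) = tan(120°) = -1.73
Z_in = Z_0·(Z_L + jZ_0·tanβl)/(Z_0 + jZ_L·tanβl)
     = 300·(907 − j520)/(300 − j1570)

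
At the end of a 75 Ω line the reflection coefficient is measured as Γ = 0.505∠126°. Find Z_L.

Z_L ≈ 30.2 + j33.1 Ω

Z_L = Z_0·(1 + Γ)/(1 − Γ) = 75·(0.703 + j0.409)/(1.3 − j0.409)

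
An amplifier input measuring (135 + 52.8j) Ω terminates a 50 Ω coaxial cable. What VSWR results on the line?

VSWR ≈ 3.17

Γ = (Z_L − Z_0)/(Z_L + Z_0) = (85 + j52.8)/(185 + j52.8)
|Γ| = 100/192 = 0.52
VSWR = (1 + |Γ|)/(1 − |Γ|) = 1.52/0.48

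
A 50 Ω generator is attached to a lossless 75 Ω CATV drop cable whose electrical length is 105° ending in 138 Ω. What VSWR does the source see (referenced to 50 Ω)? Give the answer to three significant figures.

VSWR ≈ 1.4

tan(βl) = -3.73
Z_in = Z_0·(Z_L + jZ_0·tanβl)/(Z_0 + jZ_L·tanβl) = 42.8 + j13.9 Ω
Γ_s = (Z_in − Z_s)/(Z_in + Z_s) = (-7.22 + j13.9)/(92.8 + j13.9), |Γ_s| = 0.167
VSWR = (1 + |Γ_s|)/(1 − |Γ_s|)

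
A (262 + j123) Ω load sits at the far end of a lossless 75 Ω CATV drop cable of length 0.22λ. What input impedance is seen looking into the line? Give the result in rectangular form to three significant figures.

βl = 2π × 0.22 = 79.2°
tan(βl) = tan(79.2°) = 5.24
Z_in = Z_0·(Z_L + jZ_0·tanβl)/(Z_0 + jZ_L·tanβl)
     = 75·(262 + j516)/(-570 + j1370)

Z_in ≈ 19 − j22.2 Ω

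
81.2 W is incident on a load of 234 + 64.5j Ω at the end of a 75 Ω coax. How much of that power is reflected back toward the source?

|Γ| = |(159 + j64.5)/(309 + j64.5)| = 0.544
|Γ|² = 0.295
P_refl = |Γ|²·P_inc = 24 W, P_del = (1 − |Γ|²)·P_inc = 57.2 W

P_reflected ≈ 24 W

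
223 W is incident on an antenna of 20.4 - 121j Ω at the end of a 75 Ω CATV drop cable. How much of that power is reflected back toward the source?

P_reflected ≈ 166 W

|Γ| = |(-54.6 − j121)/(95.4 − j121)| = 0.862
|Γ|² = 0.742
P_refl = |Γ|²·P_inc = 166 W, P_del = (1 − |Γ|²)·P_inc = 57.5 W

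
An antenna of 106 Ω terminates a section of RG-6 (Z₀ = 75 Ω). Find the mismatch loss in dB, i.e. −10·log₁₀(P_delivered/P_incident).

Γ = (106 − 75)/(106 + 75) = 0.171
|Γ|² = 0.0293, so P_del/P_inc = 1 − |Γ|² = 0.971
ML = −10·log₁₀(1 − |Γ|²)

mismatch loss ≈ 0.129 dB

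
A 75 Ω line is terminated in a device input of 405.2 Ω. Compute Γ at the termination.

Γ = 0.688

Γ = (Z_L − Z_0)/(Z_L + Z_0) = (405.2 − 75)/(405.2 + 75) = 330.2/480.2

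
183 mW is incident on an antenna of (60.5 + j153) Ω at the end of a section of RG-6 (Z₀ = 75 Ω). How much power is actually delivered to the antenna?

|Γ| = |(-14.5 + j153)/(135.5 + j153)| = 0.752
|Γ|² = 0.565
P_refl = |Γ|²·P_inc = 103 mW, P_del = (1 − |Γ|²)·P_inc = 79.5 mW

P_delivered ≈ 79.5 mW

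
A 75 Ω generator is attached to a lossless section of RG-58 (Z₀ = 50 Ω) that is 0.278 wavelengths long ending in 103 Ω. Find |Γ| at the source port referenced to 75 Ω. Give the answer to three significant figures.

βl = 2π × 0.278 = 100°
tan(βl) = -5.63
Z_in = Z_0·(Z_L + jZ_0·tanβl)/(Z_0 + jZ_L·tanβl) = 24.9 + j6.74 Ω
Γ_s = (Z_in − Z_s)/(Z_in + Z_s) = (-50.1 + j6.74)/(99.9 + j6.74), |Γ_s| = 0.506

|Γ| ≈ 0.506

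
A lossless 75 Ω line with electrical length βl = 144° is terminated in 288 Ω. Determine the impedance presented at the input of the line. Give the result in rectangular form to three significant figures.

Z_in ≈ 50.1 + j85.3 Ω

tan(βl) = tan(144°) = -0.727
Z_in = Z_0·(Z_L + jZ_0·tanβl)/(Z_0 + jZ_L·tanβl)
     = 75·(288 − j54.5)/(75 − j209)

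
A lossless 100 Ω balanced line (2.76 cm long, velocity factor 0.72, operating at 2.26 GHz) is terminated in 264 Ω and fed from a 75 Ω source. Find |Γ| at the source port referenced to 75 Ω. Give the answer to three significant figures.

|Γ| ≈ 0.351

λ = v/f = 0.72·c / 2.26 GHz = 0.0956 m
βl = 2π·l/λ = 2π × 0.289 = 104°
tan(βl) = -4.02
Z_in = Z_0·(Z_L + jZ_0·tanβl)/(Z_0 + jZ_L·tanβl) = 39.9 + j21.1 Ω
Γ_s = (Z_in − Z_s)/(Z_in + Z_s) = (-35.1 + j21.1)/(115 + j21.1), |Γ_s| = 0.351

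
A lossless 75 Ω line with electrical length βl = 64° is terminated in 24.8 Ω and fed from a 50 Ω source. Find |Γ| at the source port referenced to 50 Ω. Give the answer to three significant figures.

tan(βl) = 2.05
Z_in = Z_0·(Z_L + jZ_0·tanβl)/(Z_0 + jZ_L·tanβl) = 88.4 + j93.8 Ω
Γ_s = (Z_in − Z_s)/(Z_in + Z_s) = (38.4 + j93.8)/(138 + j93.8), |Γ_s| = 0.606

|Γ| ≈ 0.606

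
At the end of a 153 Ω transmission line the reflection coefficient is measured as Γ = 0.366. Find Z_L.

Z_L ≈ 330 Ω

Z_L = Z_0·(1 + Γ)/(1 − Γ) = 153·(1.37)/(0.634)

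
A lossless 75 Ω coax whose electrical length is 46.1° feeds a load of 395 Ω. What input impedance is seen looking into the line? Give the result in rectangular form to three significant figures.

Z_in ≈ 26.5 − j67.3 Ω

tan(βl) = tan(46.1°) = 1.04
Z_in = Z_0·(Z_L + jZ_0·tanβl)/(Z_0 + jZ_L·tanβl)
     = 75·(395 + j77.9)/(75 + j410)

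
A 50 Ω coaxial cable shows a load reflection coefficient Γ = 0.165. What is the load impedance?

Z_L = Z_0·(1 + Γ)/(1 − Γ) = 50·(1.17)/(0.835)

Z_L ≈ 69.8 Ω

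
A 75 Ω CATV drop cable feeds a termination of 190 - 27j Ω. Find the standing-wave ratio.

VSWR ≈ 2.59

Γ = (Z_L − Z_0)/(Z_L + Z_0) = (115 − j27)/(265 − j27)
|Γ| = 118/266 = 0.443
VSWR = (1 + |Γ|)/(1 − |Γ|) = 1.44/0.557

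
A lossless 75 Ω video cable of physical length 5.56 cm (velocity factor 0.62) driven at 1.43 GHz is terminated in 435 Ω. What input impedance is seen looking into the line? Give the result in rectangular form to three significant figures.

Z_in ≈ 59.4 + j132 Ω

λ = v/f = 0.62·c / 1.43 GHz = 0.13 m
βl = 2π·l/λ = 2π × 0.427 = 154°
tan(βl) = tan(154°) = -0.49
Z_in = Z_0·(Z_L + jZ_0·tanβl)/(Z_0 + jZ_L·tanβl)
     = 75·(435 − j36.8)/(75 − j213)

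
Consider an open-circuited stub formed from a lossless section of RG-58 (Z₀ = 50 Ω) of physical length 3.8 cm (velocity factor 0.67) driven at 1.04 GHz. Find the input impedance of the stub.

λ = v/f = 0.67·c / 1.04 GHz = 0.193 m
βl = 2π·l/λ = 2π × 0.197 = 70.8°
tan(βl) = 2.87
For an open-circuited stub, Z_in = −jZ_0·cot(βl) = −jZ_0/tan(βl)

Z_in ≈ −j17.4 Ω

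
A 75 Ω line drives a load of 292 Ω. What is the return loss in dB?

Γ = (292 − 75)/(292 + 75) = 0.591
RL = −20·log₁₀|Γ| = −20·log₁₀(0.591)

RL ≈ 4.56 dB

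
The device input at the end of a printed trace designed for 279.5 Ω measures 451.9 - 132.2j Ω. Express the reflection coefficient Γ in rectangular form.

Γ ≈ 0.26 − j0.134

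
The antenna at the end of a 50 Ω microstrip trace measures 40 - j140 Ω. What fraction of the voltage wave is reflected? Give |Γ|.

|Γ| ≈ 0.843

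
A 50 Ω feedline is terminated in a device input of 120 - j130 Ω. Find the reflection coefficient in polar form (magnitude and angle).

Γ = (Z_L − Z_0)/(Z_L + Z_0) = (70 − j130)/(170 − j130)
|Γ| = 148/214 = 0.69

Γ ≈ 0.69 ∠ -24.3°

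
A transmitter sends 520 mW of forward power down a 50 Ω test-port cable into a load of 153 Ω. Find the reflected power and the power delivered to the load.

P_reflected ≈ 134 mW; P_delivered ≈ 386 mW

Γ = (153 − 50)/(153 + 50) = 0.507
|Γ|² = 0.257
P_refl = |Γ|²·P_inc = 134 mW, P_del = (1 − |Γ|²)·P_inc = 386 mW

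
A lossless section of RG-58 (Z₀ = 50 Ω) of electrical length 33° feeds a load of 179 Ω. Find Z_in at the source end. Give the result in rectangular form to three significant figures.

Z_in ≈ 39.7 − j59.9 Ω

tan(βl) = tan(33°) = 0.649
Z_in = Z_0·(Z_L + jZ_0·tanβl)/(Z_0 + jZ_L·tanβl)
     = 50·(179 + j32.5)/(50 + j116)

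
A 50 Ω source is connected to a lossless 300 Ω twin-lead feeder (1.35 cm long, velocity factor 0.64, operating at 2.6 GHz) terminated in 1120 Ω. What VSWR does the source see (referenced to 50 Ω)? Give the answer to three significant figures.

VSWR ≈ 5.44

λ = v/f = 0.64·c / 2.6 GHz = 0.0738 m
βl = 2π·l/λ = 2π × 0.183 = 65.8°
tan(βl) = 2.23
Z_in = Z_0·(Z_L + jZ_0·tanβl)/(Z_0 + jZ_L·tanβl) = 95.2 − j123 Ω
Γ_s = (Z_in − Z_s)/(Z_in + Z_s) = (45.2 − j123)/(145 − j123), |Γ_s| = 0.689
VSWR = (1 + |Γ_s|)/(1 − |Γ_s|)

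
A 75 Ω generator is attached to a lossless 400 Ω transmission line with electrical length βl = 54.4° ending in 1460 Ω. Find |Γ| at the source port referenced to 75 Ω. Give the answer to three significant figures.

|Γ| ≈ 0.775

tan(βl) = 1.4
Z_in = Z_0·(Z_L + jZ_0·tanβl)/(Z_0 + jZ_L·tanβl) = 160 − j255 Ω
Γ_s = (Z_in − Z_s)/(Z_in + Z_s) = (84.6 − j255)/(235 − j255), |Γ_s| = 0.775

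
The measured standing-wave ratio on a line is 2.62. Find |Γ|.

|Γ| ≈ 0.448

|Γ| = (S − 1)/(S + 1) = (2.62 − 1)/(2.62 + 1) = 1.62/3.62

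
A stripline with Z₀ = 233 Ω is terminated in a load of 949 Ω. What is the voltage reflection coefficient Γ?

Γ = 0.606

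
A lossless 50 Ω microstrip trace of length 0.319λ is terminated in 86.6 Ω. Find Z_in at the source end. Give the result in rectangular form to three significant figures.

βl = 2π × 0.319 = 115°
tan(βl) = tan(115°) = -2.16
Z_in = Z_0·(Z_L + jZ_0·tanβl)/(Z_0 + jZ_L·tanβl)
     = 50·(86.6 − j108)/(50 − j187)

Z_in ≈ 32.7 + j14.4 Ω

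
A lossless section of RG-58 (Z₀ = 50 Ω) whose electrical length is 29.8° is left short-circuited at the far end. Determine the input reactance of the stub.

tan(βl) = 0.573
For a short-circuited stub, Z_in = jZ_0·tan(βl)

X_in ≈ 28.6 Ω (inductive)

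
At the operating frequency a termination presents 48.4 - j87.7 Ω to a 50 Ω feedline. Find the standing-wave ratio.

VSWR ≈ 4.98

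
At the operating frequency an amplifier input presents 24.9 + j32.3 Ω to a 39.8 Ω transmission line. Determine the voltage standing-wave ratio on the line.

Γ = (Z_L − Z_0)/(Z_L + Z_0) = (-14.9 + j32.3)/(64.7 + j32.3)
|Γ| = 35.6/72.3 = 0.492
VSWR = (1 + |Γ|)/(1 − |Γ|) = 1.49/0.508

VSWR ≈ 2.94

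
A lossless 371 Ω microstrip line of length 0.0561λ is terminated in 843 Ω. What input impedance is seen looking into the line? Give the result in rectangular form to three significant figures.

Z_in ≈ 563 − j334 Ω

βl = 2π × 0.0561 = 20.2°
tan(βl) = tan(20.2°) = 0.368
Z_in = Z_0·(Z_L + jZ_0·tanβl)/(Z_0 + jZ_L·tanβl)
     = 371·(843 + j136)/(371 + j310)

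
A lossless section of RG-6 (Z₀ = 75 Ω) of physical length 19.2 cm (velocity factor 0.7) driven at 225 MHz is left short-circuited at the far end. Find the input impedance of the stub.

Z_in ≈ +j263 Ω

λ = v/f = 0.7·c / 225 MHz = 0.933 m
βl = 2π·l/λ = 2π × 0.206 = 74.1°
tan(βl) = 3.5
For a short-circuited stub, Z_in = jZ_0·tan(βl)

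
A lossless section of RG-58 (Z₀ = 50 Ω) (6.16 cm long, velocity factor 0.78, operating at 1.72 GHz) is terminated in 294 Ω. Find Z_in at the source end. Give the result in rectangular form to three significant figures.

λ = v/f = 0.78·c / 1.72 GHz = 0.136 m
βl = 2π·l/λ = 2π × 0.453 = 163°
tan(βl) = tan(163°) = -0.306
Z_in = Z_0·(Z_L + jZ_0·tanβl)/(Z_0 + jZ_L·tanβl)
     = 50·(294 − j15.3)/(50 − j89.9)

Z_in ≈ 76 + j121 Ω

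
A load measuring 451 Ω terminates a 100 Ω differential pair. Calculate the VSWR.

VSWR ≈ 4.51

Γ = (451 − 100)/(451 + 100) = 0.637
VSWR = (1 + 0.637)/(1 − 0.637)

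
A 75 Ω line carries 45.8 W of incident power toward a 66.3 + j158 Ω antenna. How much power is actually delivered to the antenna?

|Γ| = |(-8.7 + j158)/(141.3 + j158)| = 0.747
|Γ|² = 0.557
P_refl = |Γ|²·P_inc = 25.5 W, P_del = (1 − |Γ|²)·P_inc = 20.3 W

P_delivered ≈ 20.3 W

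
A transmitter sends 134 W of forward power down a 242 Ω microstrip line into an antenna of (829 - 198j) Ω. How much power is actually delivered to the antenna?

|Γ| = |(587 − j198)/(1071 − j198)| = 0.569
|Γ|² = 0.324
P_refl = |Γ|²·P_inc = 43.4 W, P_del = (1 − |Γ|²)·P_inc = 90.6 W

P_delivered ≈ 90.6 W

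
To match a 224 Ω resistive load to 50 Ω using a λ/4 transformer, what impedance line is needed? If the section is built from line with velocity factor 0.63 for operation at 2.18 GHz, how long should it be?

Z_qwt ≈ 106 Ω; length ≈ 2.17 cm

Z_qwt = √(Z_0·R_L) = √(50 × 224) = √11200
λ = 0.63·c/f = 0.0867 m, so l = λ/4 = 0.0217 m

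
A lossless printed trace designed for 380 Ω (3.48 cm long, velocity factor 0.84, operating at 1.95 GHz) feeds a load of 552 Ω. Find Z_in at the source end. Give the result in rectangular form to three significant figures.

Z_in ≈ 264 + j24.2 Ω

λ = v/f = 0.84·c / 1.95 GHz = 0.129 m
βl = 2π·l/λ = 2π × 0.269 = 96.9°
tan(βl) = tan(96.9°) = -8.21
Z_in = Z_0·(Z_L + jZ_0·tanβl)/(Z_0 + jZ_L·tanβl)
     = 380·(552 − j3120)/(380 − j4530)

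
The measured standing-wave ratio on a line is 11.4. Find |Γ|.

|Γ| = (S − 1)/(S + 1) = (11.4 − 1)/(11.4 + 1) = 10.4/12.4

|Γ| ≈ 0.839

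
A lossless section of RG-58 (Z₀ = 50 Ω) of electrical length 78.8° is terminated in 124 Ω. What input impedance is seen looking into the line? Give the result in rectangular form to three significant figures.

Z_in ≈ 20.8 − j8.24 Ω

tan(βl) = tan(78.8°) = 5.05
Z_in = Z_0·(Z_L + jZ_0·tanβl)/(Z_0 + jZ_L·tanβl)
     = 50·(124 + j253)/(50 + j626)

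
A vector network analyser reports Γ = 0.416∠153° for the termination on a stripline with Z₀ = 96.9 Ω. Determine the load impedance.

Z_L ≈ 41.9 + j19.1 Ω

Z_L = Z_0·(1 + Γ)/(1 − Γ) = 96.9·(0.629 + j0.189)/(1.37 − j0.189)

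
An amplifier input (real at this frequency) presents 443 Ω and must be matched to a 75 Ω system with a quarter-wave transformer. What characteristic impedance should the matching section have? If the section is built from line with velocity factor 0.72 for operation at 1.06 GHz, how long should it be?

Z_qwt = √(Z_0·R_L) = √(75 × 443) = √33220
λ = 0.72·c/f = 0.204 m, so l = λ/4 = 0.0509 m

Z_qwt ≈ 182 Ω; length ≈ 5.09 cm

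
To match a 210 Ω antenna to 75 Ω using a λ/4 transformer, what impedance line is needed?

Z_qwt ≈ 125 Ω

Z_qwt = √(Z_0·R_L) = √(75 × 210) = √15750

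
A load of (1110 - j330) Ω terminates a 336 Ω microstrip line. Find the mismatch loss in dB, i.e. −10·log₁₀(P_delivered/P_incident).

Γ = (774 − j330)/(1446 − j330), |Γ| = 0.567
|Γ|² = 0.322, so P_del/P_inc = 1 − |Γ|² = 0.678
ML = −10·log₁₀(1 − |Γ|²)

mismatch loss ≈ 1.69 dB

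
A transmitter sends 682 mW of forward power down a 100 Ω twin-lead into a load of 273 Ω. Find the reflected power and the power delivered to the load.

Γ = (273 − 100)/(273 + 100) = 0.464
|Γ|² = 0.215
P_refl = |Γ|²·P_inc = 147 mW, P_del = (1 − |Γ|²)·P_inc = 535 mW

P_reflected ≈ 147 mW; P_delivered ≈ 535 mW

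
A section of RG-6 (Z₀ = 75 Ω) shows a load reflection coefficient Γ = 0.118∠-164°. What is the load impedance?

Z_L ≈ 59.6 − j3.93 Ω

Z_L = Z_0·(1 + Γ)/(1 − Γ) = 75·(0.887 − j0.0325)/(1.11 + j0.0325)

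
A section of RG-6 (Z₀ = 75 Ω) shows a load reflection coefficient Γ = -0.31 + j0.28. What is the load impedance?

Z_L = Z_0·(1 + Γ)/(1 − Γ) = 75·(0.69 + j0.28)/(1.31 − j0.28)

Z_L ≈ 34.5 + j23.4 Ω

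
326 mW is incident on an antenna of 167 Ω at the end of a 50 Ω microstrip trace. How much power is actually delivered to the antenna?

Γ = (167 − 50)/(167 + 50) = 0.539
|Γ|² = 0.291
P_refl = |Γ|²·P_inc = 94.8 mW, P_del = (1 − |Γ|²)·P_inc = 231 mW

P_delivered ≈ 231 mW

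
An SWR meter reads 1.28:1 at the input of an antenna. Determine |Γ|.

|Γ| ≈ 0.123

|Γ| = (S − 1)/(S + 1) = (1.28 − 1)/(1.28 + 1) = 0.28/2.28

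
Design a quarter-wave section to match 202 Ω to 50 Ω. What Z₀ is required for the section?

Z_qwt ≈ 100 Ω

Z_qwt = √(Z_0·R_L) = √(50 × 202) = √10100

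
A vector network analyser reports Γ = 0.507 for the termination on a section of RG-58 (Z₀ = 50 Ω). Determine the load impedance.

Z_L = Z_0·(1 + Γ)/(1 − Γ) = 50·(1.51)/(0.493)

Z_L ≈ 153 Ω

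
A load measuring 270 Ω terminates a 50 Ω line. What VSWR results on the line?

Γ = (270 − 50)/(270 + 50) = 0.688
VSWR = (1 + 0.688)/(1 − 0.688)

VSWR ≈ 5.4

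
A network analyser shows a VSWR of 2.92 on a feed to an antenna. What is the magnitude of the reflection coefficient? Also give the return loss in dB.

|Γ| ≈ 0.49; return loss ≈ 6.2 dB

|Γ| = (S − 1)/(S + 1) = (2.92 − 1)/(2.92 + 1) = 1.92/3.92
RL = −20·log₁₀|Γ| = −20·log₁₀(0.49)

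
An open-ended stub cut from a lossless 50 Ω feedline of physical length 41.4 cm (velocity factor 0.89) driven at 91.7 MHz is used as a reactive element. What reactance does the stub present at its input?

X_in ≈ -40.2 Ω (capacitive)

λ = v/f = 0.89·c / 91.7 MHz = 2.91 m
βl = 2π·l/λ = 2π × 0.142 = 51.2°
tan(βl) = 1.24
For an open-ended stub, Z_in = −jZ_0·cot(βl) = −jZ_0/tan(βl)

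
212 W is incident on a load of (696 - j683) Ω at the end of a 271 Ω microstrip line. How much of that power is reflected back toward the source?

|Γ| = |(425 − j683)/(967 − j683)| = 0.679
|Γ|² = 0.462
P_refl = |Γ|²·P_inc = 97.9 W, P_del = (1 − |Γ|²)·P_inc = 114 W

P_reflected ≈ 97.9 W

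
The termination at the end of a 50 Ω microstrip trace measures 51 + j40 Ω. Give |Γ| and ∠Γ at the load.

Γ ≈ 0.368 ∠ 67°

Γ = (Z_L − Z_0)/(Z_L + Z_0) = (1 + j40)/(101 + j40)
|Γ| = 40/109 = 0.368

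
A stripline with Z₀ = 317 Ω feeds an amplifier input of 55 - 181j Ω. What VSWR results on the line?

VSWR ≈ 7.69

Γ = (Z_L − Z_0)/(Z_L + Z_0) = (-262 − j181)/(372 − j181)
|Γ| = 318/414 = 0.77
VSWR = (1 + |Γ|)/(1 − |Γ|) = 1.77/0.23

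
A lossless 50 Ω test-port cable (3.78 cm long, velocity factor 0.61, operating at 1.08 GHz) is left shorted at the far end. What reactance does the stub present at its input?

X_in ≈ 293 Ω (inductive)

λ = v/f = 0.61·c / 1.08 GHz = 0.169 m
βl = 2π·l/λ = 2π × 0.223 = 80.3°
tan(βl) = 5.86
For a shorted stub, Z_in = jZ_0·tan(βl)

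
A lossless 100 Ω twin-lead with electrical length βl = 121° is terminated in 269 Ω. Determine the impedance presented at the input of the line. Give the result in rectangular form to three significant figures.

Z_in ≈ 48.2 + j49.3 Ω

tan(βl) = tan(121°) = -1.66
Z_in = Z_0·(Z_L + jZ_0·tanβl)/(Z_0 + jZ_L·tanβl)
     = 100·(269 − j166)/(100 − j448)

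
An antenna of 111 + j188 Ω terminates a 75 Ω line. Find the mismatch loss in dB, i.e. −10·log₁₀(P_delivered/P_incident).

Γ = (36 + j188)/(186 + j188), |Γ| = 0.724
|Γ|² = 0.524, so P_del/P_inc = 1 − |Γ|² = 0.476
ML = −10·log₁₀(1 − |Γ|²)

mismatch loss ≈ 3.22 dB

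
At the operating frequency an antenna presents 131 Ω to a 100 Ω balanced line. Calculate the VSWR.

For a purely resistive load, VSWR = R_L/Z_0 or Z_0/R_L (whichever > 1) = 131/100

VSWR ≈ 1.31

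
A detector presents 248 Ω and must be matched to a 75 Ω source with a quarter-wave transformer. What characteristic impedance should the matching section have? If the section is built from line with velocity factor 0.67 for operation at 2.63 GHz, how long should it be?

Z_qwt = √(Z_0·R_L) = √(75 × 248) = √18600
λ = 0.67·c/f = 0.0764 m, so l = λ/4 = 0.0191 m

Z_qwt ≈ 136 Ω; length ≈ 1.91 cm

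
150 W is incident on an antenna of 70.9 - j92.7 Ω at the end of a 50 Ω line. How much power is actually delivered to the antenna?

P_delivered ≈ 91.6 W

|Γ| = |(20.9 − j92.7)/(120.9 − j92.7)| = 0.624
|Γ|² = 0.389
P_refl = |Γ|²·P_inc = 58.4 W, P_del = (1 − |Γ|²)·P_inc = 91.6 W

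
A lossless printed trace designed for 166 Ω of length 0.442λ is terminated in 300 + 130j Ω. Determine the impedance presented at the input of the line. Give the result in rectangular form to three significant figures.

βl = 2π × 0.442 = 159°
tan(βl) = tan(159°) = -0.381
Z_in = Z_0·(Z_L + jZ_0·tanβl)/(Z_0 + jZ_L·tanβl)
     = 166·(300 + j66.7)/(216 − j114)

Z_in ≈ 159 + j136 Ω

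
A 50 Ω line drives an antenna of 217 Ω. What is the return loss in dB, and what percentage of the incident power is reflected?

RL ≈ 4.08 dB; 39.1% of incident power reflected

Γ = (217 − 50)/(217 + 50) = 0.625
RL = −20·log₁₀(0.625) = 4.08 dB
P_refl/P_inc = |Γ|² = 0.391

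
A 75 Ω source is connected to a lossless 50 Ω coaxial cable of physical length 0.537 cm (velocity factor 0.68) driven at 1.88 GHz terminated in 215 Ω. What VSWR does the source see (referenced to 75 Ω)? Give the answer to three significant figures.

VSWR ≈ 3.22

λ = v/f = 0.68·c / 1.88 GHz = 0.109 m
βl = 2π·l/λ = 2π × 0.0495 = 17.8°
tan(βl) = 0.321
Z_in = Z_0·(Z_L + jZ_0·tanβl)/(Z_0 + jZ_L·tanβl) = 81.5 − j96.6 Ω
Γ_s = (Z_in − Z_s)/(Z_in + Z_s) = (6.52 − j96.6)/(157 − j96.6), |Γ_s| = 0.526
VSWR = (1 + |Γ_s|)/(1 − |Γ_s|)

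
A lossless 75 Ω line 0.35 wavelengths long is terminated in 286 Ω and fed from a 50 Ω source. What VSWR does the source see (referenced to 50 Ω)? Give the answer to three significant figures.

VSWR ≈ 3.69

βl = 2π × 0.35 = 126°
tan(βl) = -1.38
Z_in = Z_0·(Z_L + jZ_0·tanβl)/(Z_0 + jZ_L·tanβl) = 29 + j49 Ω
Γ_s = (Z_in − Z_s)/(Z_in + Z_s) = (-21 + j49)/(79 + j49), |Γ_s| = 0.573
VSWR = (1 + |Γ_s|)/(1 − |Γ_s|)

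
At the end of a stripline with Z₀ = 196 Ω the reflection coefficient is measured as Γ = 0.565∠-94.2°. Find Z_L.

Z_L = Z_0·(1 + Γ)/(1 − Γ) = 196·(0.959 − j0.563)/(1.04 + j0.563)

Z_L ≈ 95.2 − j158 Ω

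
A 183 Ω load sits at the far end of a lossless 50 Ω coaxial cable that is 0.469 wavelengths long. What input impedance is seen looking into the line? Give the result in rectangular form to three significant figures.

Z_in ≈ 125 + j80.4 Ω

βl = 2π × 0.469 = 169°
tan(βl) = tan(169°) = -0.197
Z_in = Z_0·(Z_L + jZ_0·tanβl)/(Z_0 + jZ_L·tanβl)
     = 50·(183 − j9.86)/(50 − j36.1)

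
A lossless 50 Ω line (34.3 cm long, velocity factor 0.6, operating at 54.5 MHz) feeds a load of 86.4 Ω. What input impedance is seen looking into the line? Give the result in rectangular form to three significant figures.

λ = v/f = 0.6·c / 54.5 MHz = 3.3 m
βl = 2π·l/λ = 2π × 0.104 = 37.4°
tan(βl) = tan(37.4°) = 0.764
Z_in = Z_0·(Z_L + jZ_0·tanβl)/(Z_0 + jZ_L·tanβl)
     = 50·(86.4 + j38.2)/(50 + j66)

Z_in ≈ 49.9 − j27.7 Ω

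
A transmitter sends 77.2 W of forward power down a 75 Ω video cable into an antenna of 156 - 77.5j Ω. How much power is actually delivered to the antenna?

P_delivered ≈ 60.9 W

|Γ| = |(81 − j77.5)/(231 − j77.5)| = 0.46
|Γ|² = 0.212
P_refl = |Γ|²·P_inc = 16.3 W, P_del = (1 − |Γ|²)·P_inc = 60.9 W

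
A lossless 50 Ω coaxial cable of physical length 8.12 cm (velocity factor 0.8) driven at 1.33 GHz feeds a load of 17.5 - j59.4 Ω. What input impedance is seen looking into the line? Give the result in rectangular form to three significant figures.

Z_in ≈ 49.6 − j114 Ω

λ = v/f = 0.8·c / 1.33 GHz = 0.18 m
βl = 2π·l/λ = 2π × 0.45 = 162°
tan(βl) = tan(162°) = -0.325
Z_in = Z_0·(Z_L + jZ_0·tanβl)/(Z_0 + jZ_L·tanβl)
     = 50·(17.5 − j75.7)/(30.7 − j5.69)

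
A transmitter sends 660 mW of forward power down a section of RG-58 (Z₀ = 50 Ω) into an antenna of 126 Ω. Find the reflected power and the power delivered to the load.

P_reflected ≈ 123 mW; P_delivered ≈ 537 mW

Γ = (126 − 50)/(126 + 50) = 0.432
|Γ|² = 0.186
P_refl = |Γ|²·P_inc = 123 mW, P_del = (1 − |Γ|²)·P_inc = 537 mW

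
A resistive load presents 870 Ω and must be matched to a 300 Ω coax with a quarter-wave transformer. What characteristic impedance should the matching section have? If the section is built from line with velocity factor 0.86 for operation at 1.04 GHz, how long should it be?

Z_qwt = √(Z_0·R_L) = √(300 × 870) = √261000
λ = 0.86·c/f = 0.248 m, so l = λ/4 = 0.062 m

Z_qwt ≈ 511 Ω; length ≈ 6.2 cm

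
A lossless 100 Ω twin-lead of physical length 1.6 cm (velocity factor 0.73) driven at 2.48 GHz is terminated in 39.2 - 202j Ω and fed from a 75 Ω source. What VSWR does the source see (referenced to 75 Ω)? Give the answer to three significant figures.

λ = v/f = 0.73·c / 2.48 GHz = 0.0883 m
βl = 2π·l/λ = 2π × 0.181 = 65.2°
tan(βl) = 2.17
Z_in = Z_0·(Z_L + jZ_0·tanβl)/(Z_0 + jZ_L·tanβl) = 7.53 + j1.54 Ω
Γ_s = (Z_in − Z_s)/(Z_in + Z_s) = (-67.5 + j1.54)/(82.5 + j1.54), |Γ_s| = 0.818
VSWR = (1 + |Γ_s|)/(1 − |Γ_s|)

VSWR ≈ 9.96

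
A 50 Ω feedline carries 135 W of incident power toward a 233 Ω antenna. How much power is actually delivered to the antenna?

P_delivered ≈ 78.6 W

Γ = (233 − 50)/(233 + 50) = 0.647
|Γ|² = 0.418
P_refl = |Γ|²·P_inc = 56.4 W, P_del = (1 − |Γ|²)·P_inc = 78.6 W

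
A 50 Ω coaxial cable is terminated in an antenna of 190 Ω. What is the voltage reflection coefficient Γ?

Γ = 0.583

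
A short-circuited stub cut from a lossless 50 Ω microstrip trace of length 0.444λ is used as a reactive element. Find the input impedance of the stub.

βl = 2π × 0.444 = 160°
tan(βl) = -0.367
For a short-circuited stub, Z_in = jZ_0·tan(βl)

Z_in ≈ −j18.4 Ω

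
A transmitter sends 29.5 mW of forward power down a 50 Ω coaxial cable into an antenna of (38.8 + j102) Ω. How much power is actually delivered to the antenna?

P_delivered ≈ 12.5 mW

|Γ| = |(-11.2 + j102)/(88.8 + j102)| = 0.759
|Γ|² = 0.576
P_refl = |Γ|²·P_inc = 17 mW, P_del = (1 − |Γ|²)·P_inc = 12.5 mW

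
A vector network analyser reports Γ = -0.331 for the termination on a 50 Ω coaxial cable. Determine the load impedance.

Z_L ≈ 25.1 Ω

Z_L = Z_0·(1 + Γ)/(1 − Γ) = 50·(0.669)/(1.33)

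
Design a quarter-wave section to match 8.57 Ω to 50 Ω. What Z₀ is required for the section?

Z_qwt ≈ 20.7 Ω

Z_qwt = √(Z_0·R_L) = √(50 × 8.57) = √428.5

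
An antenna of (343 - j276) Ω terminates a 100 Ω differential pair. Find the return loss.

RL ≈ 3.04 dB

Γ = (243 − j276)/(443 − j276), |Γ| = 0.705
RL = −20·log₁₀|Γ| = −20·log₁₀(0.705)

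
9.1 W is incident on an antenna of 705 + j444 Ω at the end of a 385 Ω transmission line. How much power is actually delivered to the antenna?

P_delivered ≈ 7.13 W

|Γ| = |(320 + j444)/(1090 + j444)| = 0.465
|Γ|² = 0.216
P_refl = |Γ|²·P_inc = 1.97 W, P_del = (1 − |Γ|²)·P_inc = 7.13 W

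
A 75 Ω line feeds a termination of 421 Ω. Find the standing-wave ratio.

For a purely resistive load, VSWR = R_L/Z_0 or Z_0/R_L (whichever > 1) = 421/75

VSWR ≈ 5.61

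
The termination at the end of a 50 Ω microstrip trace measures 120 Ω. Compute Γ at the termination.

Γ = 0.412

Γ = (Z_L − Z_0)/(Z_L + Z_0) = (120 − 50)/(120 + 50) = 70/170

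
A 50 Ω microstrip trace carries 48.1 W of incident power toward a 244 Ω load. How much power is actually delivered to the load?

P_delivered ≈ 27.2 W

Γ = (244 − 50)/(244 + 50) = 0.66
|Γ|² = 0.435
P_refl = |Γ|²·P_inc = 20.9 W, P_del = (1 − |Γ|²)·P_inc = 27.2 W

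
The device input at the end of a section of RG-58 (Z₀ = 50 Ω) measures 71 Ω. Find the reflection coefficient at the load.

Γ = (Z_L − Z_0)/(Z_L + Z_0) = (71 − 50)/(71 + 50) = 21/121

Γ = 0.174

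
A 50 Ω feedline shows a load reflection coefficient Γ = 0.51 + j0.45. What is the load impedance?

Z_L = Z_0·(1 + Γ)/(1 − Γ) = 50·(1.51 + j0.45)/(0.49 − j0.45)

Z_L ≈ 60.7 + j102 Ω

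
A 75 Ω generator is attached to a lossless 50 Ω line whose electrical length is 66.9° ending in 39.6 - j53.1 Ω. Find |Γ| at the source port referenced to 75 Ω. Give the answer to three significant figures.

|Γ| ≈ 0.645

tan(βl) = 2.34
Z_in = Z_0·(Z_L + jZ_0·tanβl)/(Z_0 + jZ_L·tanβl) = 16.5 + j9.61 Ω
Γ_s = (Z_in − Z_s)/(Z_in + Z_s) = (-58.5 + j9.61)/(91.5 + j9.61), |Γ_s| = 0.645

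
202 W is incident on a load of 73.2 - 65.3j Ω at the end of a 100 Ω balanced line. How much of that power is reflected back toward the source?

P_reflected ≈ 29.4 W

|Γ| = |(-26.8 − j65.3)/(173.2 − j65.3)| = 0.381
|Γ|² = 0.145
P_refl = |Γ|²·P_inc = 29.4 W, P_del = (1 − |Γ|²)·P_inc = 173 W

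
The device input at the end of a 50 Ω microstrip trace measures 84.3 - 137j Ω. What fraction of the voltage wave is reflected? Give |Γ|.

|Γ| ≈ 0.736

Γ = (Z_L − Z_0)/(Z_L + Z_0) = (34.3 − j137)/(134.3 − j137)
|Γ| = 141/192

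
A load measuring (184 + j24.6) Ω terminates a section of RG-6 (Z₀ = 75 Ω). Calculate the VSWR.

VSWR ≈ 2.51

Γ = (Z_L − Z_0)/(Z_L + Z_0) = (109 + j24.6)/(259 + j24.6)
|Γ| = 112/260 = 0.43
VSWR = (1 + |Γ|)/(1 − |Γ|) = 1.43/0.57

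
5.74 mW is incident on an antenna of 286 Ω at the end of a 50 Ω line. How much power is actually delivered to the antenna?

P_delivered ≈ 2.91 mW

Γ = (286 − 50)/(286 + 50) = 0.702
|Γ|² = 0.493
P_refl = |Γ|²·P_inc = 2.83 mW, P_del = (1 − |Γ|²)·P_inc = 2.91 mW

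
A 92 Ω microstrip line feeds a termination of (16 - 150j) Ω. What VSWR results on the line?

VSWR ≈ 21.2

Γ = (Z_L − Z_0)/(Z_L + Z_0) = (-76 − j150)/(108 − j150)
|Γ| = 168/185 = 0.91
VSWR = (1 + |Γ|)/(1 − |Γ|) = 1.91/0.0902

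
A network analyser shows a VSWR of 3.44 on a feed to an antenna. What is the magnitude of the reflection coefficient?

|Γ| ≈ 0.55

|Γ| = (S − 1)/(S + 1) = (3.44 − 1)/(3.44 + 1) = 2.44/4.44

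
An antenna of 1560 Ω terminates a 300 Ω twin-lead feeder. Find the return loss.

RL ≈ 3.38 dB

Γ = (1560 − 300)/(1560 + 300) = 0.677
RL = −20·log₁₀|Γ| = −20·log₁₀(0.677)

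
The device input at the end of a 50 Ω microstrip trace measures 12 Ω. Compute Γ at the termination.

Γ = -0.613

Γ = (Z_L − Z_0)/(Z_L + Z_0) = (12 − 50)/(12 + 50) = -38/62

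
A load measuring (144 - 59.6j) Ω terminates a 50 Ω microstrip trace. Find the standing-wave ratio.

VSWR ≈ 3.43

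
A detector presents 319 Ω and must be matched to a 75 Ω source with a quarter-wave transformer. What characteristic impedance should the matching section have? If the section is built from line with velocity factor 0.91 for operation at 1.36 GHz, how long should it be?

Z_qwt = √(Z_0·R_L) = √(75 × 319) = √23920
λ = 0.91·c/f = 0.201 m, so l = λ/4 = 0.0502 m

Z_qwt ≈ 155 Ω; length ≈ 5.02 cm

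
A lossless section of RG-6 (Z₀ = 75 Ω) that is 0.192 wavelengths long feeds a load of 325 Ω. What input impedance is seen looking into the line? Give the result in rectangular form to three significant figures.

βl = 2π × 0.192 = 69.1°
tan(βl) = tan(69.1°) = 2.62
Z_in = Z_0·(Z_L + jZ_0·tanβl)/(Z_0 + jZ_L·tanβl)
     = 75·(325 + j197)/(75 + j852)

Z_in ≈ 19.7 − j26.9 Ω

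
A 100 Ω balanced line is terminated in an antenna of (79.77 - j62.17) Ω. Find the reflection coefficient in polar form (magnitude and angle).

Γ ≈ 0.344 ∠ -88.9°

Γ = (Z_L − Z_0)/(Z_L + Z_0) = (-20.23 − j62.17)/(179.8 − j62.17)
|Γ| = 65.4/190 = 0.344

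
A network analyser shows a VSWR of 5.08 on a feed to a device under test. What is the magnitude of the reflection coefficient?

|Γ| = (S − 1)/(S + 1) = (5.08 − 1)/(5.08 + 1) = 4.08/6.08

|Γ| ≈ 0.671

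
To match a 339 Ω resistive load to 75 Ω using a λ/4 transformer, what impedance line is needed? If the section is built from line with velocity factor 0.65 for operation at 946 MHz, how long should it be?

Z_qwt = √(Z_0·R_L) = √(75 × 339) = √25420
λ = 0.65·c/f = 0.206 m, so l = λ/4 = 0.0515 m

Z_qwt ≈ 159 Ω; length ≈ 5.15 cm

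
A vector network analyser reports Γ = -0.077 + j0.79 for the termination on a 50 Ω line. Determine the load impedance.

Z_L = Z_0·(1 + Γ)/(1 − Γ) = 50·(0.923 + j0.79)/(1.08 − j0.79)

Z_L ≈ 10.4 + j44.3 Ω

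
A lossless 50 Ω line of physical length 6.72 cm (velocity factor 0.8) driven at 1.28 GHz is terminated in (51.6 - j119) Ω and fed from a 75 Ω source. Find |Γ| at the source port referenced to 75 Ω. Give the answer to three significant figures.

λ = v/f = 0.8·c / 1.28 GHz = 0.188 m
βl = 2π·l/λ = 2π × 0.358 = 129°
tan(βl) = -1.23
Z_in = Z_0·(Z_L + jZ_0·tanβl)/(Z_0 + jZ_L·tanβl) = 24.2 + j77.4 Ω
Γ_s = (Z_in − Z_s)/(Z_in + Z_s) = (-50.8 + j77.4)/(99.2 + j77.4), |Γ_s| = 0.735

|Γ| ≈ 0.735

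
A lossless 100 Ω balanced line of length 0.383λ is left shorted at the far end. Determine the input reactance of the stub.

X_in ≈ -90.4 Ω (capacitive)

βl = 2π × 0.383 = 138°
tan(βl) = -0.904
For a shorted stub, Z_in = jZ_0·tan(βl)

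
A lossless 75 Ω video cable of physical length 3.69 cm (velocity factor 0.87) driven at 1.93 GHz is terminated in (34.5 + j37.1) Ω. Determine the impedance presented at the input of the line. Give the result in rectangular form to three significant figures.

Z_in ≈ 56.8 − j68.1 Ω

λ = v/f = 0.87·c / 1.93 GHz = 0.135 m
βl = 2π·l/λ = 2π × 0.273 = 98.2°
tan(βl) = tan(98.2°) = -6.91
Z_in = Z_0·(Z_L + jZ_0·tanβl)/(Z_0 + jZ_L·tanβl)
     = 75·(34.5 − j481)/(331 − j239)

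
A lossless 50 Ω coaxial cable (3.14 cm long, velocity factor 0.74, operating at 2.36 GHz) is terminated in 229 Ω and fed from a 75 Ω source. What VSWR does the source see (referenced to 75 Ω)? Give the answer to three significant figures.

λ = v/f = 0.74·c / 2.36 GHz = 0.0941 m
βl = 2π·l/λ = 2π × 0.334 = 120°
tan(βl) = -1.72
Z_in = Z_0·(Z_L + jZ_0·tanβl)/(Z_0 + jZ_L·tanβl) = 14.4 + j27.2 Ω
Γ_s = (Z_in − Z_s)/(Z_in + Z_s) = (-60.6 + j27.2)/(89.4 + j27.2), |Γ_s| = 0.711
VSWR = (1 + |Γ_s|)/(1 − |Γ_s|)

VSWR ≈ 5.93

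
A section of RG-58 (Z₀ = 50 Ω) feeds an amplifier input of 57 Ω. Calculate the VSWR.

VSWR ≈ 1.14

For a purely resistive load, VSWR = R_L/Z_0 or Z_0/R_L (whichever > 1) = 57/50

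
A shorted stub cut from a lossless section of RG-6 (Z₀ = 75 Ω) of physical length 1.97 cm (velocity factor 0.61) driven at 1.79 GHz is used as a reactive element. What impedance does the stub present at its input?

λ = v/f = 0.61·c / 1.79 GHz = 0.102 m
βl = 2π·l/λ = 2π × 0.193 = 69.4°
tan(βl) = 2.66
For a shorted stub, Z_in = jZ_0·tan(βl)

Z_in ≈ +j199 Ω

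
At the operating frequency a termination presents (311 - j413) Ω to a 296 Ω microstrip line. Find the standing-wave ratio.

VSWR ≈ 3.58

Γ = (Z_L − Z_0)/(Z_L + Z_0) = (15 − j413)/(607 − j413)
|Γ| = 413/734 = 0.563
VSWR = (1 + |Γ|)/(1 − |Γ|) = 1.56/0.437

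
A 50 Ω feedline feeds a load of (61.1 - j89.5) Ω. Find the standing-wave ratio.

Γ = (Z_L − Z_0)/(Z_L + Z_0) = (11.1 − j89.5)/(111.1 − j89.5)
|Γ| = 90.2/143 = 0.632
VSWR = (1 + |Γ|)/(1 − |Γ|) = 1.63/0.368

VSWR ≈ 4.44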